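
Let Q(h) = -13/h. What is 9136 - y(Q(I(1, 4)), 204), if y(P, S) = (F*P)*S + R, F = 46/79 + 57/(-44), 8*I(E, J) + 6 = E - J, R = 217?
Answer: 27634705/2607 ≈ 10600.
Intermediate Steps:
I(E, J) = -3/4 - J/8 + E/8 (I(E, J) = -3/4 + (E - J)/8 = -3/4 + (-J/8 + E/8) = -3/4 - J/8 + E/8)
F = -2479/3476 (F = 46*(1/79) + 57*(-1/44) = 46/79 - 57/44 = -2479/3476 ≈ -0.71318)
y(P, S) = 217 - 2479*P*S/3476 (y(P, S) = (-2479*P/3476)*S + 217 = -2479*P*S/3476 + 217 = 217 - 2479*P*S/3476)
9136 - y(Q(I(1, 4)), 204) = 9136 - (217 - 2479/3476*(-13/(-3/4 - 1/8*4 + (1/8)*1))*204) = 9136 - (217 - 2479/3476*(-13/(-3/4 - 1/2 + 1/8))*204) = 9136 - (217 - 2479/3476*(-13/(-9/8))*204) = 9136 - (217 - 2479/3476*(-13*(-8/9))*204) = 9136 - (217 - 2479/3476*104/9*204) = 9136 - (217 - 4382872/2607) = 9136 - 1*(-3817153/2607) = 9136 + 3817153/2607 = 27634705/2607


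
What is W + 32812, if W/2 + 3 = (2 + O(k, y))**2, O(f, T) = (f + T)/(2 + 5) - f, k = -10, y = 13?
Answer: 1622632/49 ≈ 33115.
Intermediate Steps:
O(f, T) = -6*f/7 + T/7 (O(f, T) = (T + f)/7 - f = (T + f)*(1/7) - f = (T/7 + f/7) - f = -6*f/7 + T/7)
W = 14844/49 (W = -6 + 2*(2 + (-6/7*(-10) + (1/7)*13))**2 = -6 + 2*(2 + (60/7 + 13/7))**2 = -6 + 2*(2 + 73/7)**2 = -6 + 2*(87/7)**2 = -6 + 2*(7569/49) = -6 + 15138/49 = 14844/49 ≈ 302.94)
W + 32812 = 14844/49 + 32812 = 1622632/49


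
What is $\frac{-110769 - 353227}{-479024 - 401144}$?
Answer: $\frac{115999}{220042} \approx 0.52717$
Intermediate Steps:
$\frac{-110769 - 353227}{-479024 - 401144} = - \frac{463996}{-880168} = \left(-463996\right) \left(- \frac{1}{880168}\right) = \frac{115999}{220042}$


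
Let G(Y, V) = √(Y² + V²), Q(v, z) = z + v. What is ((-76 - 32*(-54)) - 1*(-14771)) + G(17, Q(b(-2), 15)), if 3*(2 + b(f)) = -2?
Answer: 16423 + √3970/3 ≈ 16444.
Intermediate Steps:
b(f) = -8/3 (b(f) = -2 + (⅓)*(-2) = -2 - ⅔ = -8/3)
Q(v, z) = v + z
G(Y, V) = √(V² + Y²)
((-76 - 32*(-54)) - 1*(-14771)) + G(17, Q(b(-2), 15)) = ((-76 - 32*(-54)) - 1*(-14771)) + √((-8/3 + 15)² + 17²) = ((-76 + 1728) + 14771) + √((37/3)² + 289) = (1652 + 14771) + √(1369/9 + 289) = 16423 + √(3970/9) = 16423 + √3970/3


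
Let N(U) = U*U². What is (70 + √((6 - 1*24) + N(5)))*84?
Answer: 5880 + 84*√107 ≈ 6748.9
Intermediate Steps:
N(U) = U³
(70 + √((6 - 1*24) + N(5)))*84 = (70 + √((6 - 1*24) + 5³))*84 = (70 + √((6 - 24) + 125))*84 = (70 + √(-18 + 125))*84 = (70 + √107)*84 = 5880 + 84*√107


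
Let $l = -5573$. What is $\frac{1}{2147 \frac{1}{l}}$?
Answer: $- \frac{5573}{2147} \approx -2.5957$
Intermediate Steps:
$\frac{1}{2147 \frac{1}{l}} = \frac{1}{2147 \frac{1}{-5573}} = \frac{1}{2147 \left(- \frac{1}{5573}\right)} = \frac{1}{- \frac{2147}{5573}} = - \frac{5573}{2147}$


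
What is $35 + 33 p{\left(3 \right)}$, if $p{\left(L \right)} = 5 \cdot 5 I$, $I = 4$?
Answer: $3335$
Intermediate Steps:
$p{\left(L \right)} = 100$ ($p{\left(L \right)} = 5 \cdot 5 \cdot 4 = 25 \cdot 4 = 100$)
$35 + 33 p{\left(3 \right)} = 35 + 33 \cdot 100 = 35 + 3300 = 3335$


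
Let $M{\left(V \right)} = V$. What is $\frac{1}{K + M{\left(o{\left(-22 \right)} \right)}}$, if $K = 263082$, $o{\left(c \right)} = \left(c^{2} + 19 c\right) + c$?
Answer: $\frac{1}{263126} \approx 3.8005 \cdot 10^{-6}$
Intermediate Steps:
$o{\left(c \right)} = c^{2} + 20 c$
$\frac{1}{K + M{\left(o{\left(-22 \right)} \right)}} = \frac{1}{263082 - 22 \left(20 - 22\right)} = \frac{1}{263082 - -44} = \frac{1}{263082 + 44} = \frac{1}{263126}$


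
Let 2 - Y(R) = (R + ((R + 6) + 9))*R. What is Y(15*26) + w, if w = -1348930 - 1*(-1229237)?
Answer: -429741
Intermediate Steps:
w = -119693 (w = -1348930 + 1229237 = -119693)
Y(R) = 2 - R*(15 + 2*R) (Y(R) = 2 - (R + ((R + 6) + 9))*R = 2 - (R + ((6 + R) + 9))*R = 2 - (R + (15 + R))*R = 2 - (15 + 2*R)*R = 2 - R*(15 + 2*R))
Y(15*26) + w = (2 - 225*26 - 2*(15*26)²) - 119693 = (2 - 15*390 - 2*390²) - 119693 = (2 - 5850 - 2*152100) - 119693 = (2 - 5850 - 304200) - 119693 = -310048 - 119693 = -429741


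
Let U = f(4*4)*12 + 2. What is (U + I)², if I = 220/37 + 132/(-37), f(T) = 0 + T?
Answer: 52794756/1369 ≈ 38564.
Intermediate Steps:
f(T) = T
I = 88/37 (I = 220*(1/37) + 132*(-1/37) = 220/37 - 132/37 = 88/37 ≈ 2.3784)
U = 194 (U = (4*4)*12 + 2 = 16*12 + 2 = 192 + 2 = 194)
(U + I)² = (194 + 88/37)² = (7266/37)² = 52794756/1369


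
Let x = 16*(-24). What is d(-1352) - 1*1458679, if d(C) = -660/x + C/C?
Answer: -46677641/32 ≈ -1.4587e+6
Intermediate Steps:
x = -384
d(C) = 87/32 (d(C) = -660/(-384) + C/C = -660*(-1/384) + 1 = 55/32 + 1 = 87/32)
d(-1352) - 1*1458679 = 87/32 - 1*1458679 = 87/32 - 1458679 = -46677641/32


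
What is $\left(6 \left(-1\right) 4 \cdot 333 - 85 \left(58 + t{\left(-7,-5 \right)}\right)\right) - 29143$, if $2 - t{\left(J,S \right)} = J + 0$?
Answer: $-42830$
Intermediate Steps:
$t{\left(J,S \right)} = 2 - J$ ($t{\left(J,S \right)} = 2 - \left(J + 0\right) = 2 - J$)
$\left(6 \left(-1\right) 4 \cdot 333 - 85 \left(58 + t{\left(-7,-5 \right)}\right)\right) - 29143 = \left(6 \left(-1\right) 4 \cdot 333 - 85 \left(58 + \left(2 - -7\right)\right)\right) - 29143 = \left(\left(-6\right) 4 \cdot 333 - 85 \left(58 + \left(2 + 7\right)\right)\right) - 29143 = \left(\left(-24\right) 333 - 85 \left(58 + 9\right)\right) - 29143 = \left(-7992 - 5695\right) - 29143 = -13687 - 29143 = -42830$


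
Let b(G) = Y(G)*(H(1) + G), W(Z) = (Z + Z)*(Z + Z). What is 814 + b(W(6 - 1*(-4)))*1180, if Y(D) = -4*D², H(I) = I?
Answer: -302835199186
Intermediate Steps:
W(Z) = 4*Z² (W(Z) = (2*Z)*(2*Z) = 4*Z²)
b(G) = -4*G²*(1 + G) (b(G) = (-4*G²)*(1 + G) = -4*G²*(1 + G))
814 + b(W(6 - 1*(-4)))*1180 = 814 + (4*(4*(6 - 1*(-4))²)²*(-1 - 4*(6 - 1*(-4))²))*1180 = 814 + (4*(4*(6 + 4)²)²*(-1 - 4*(6 + 4)²))*1180 = 814 + (4*(4*10²)²*(-1 - 4*10²))*1180 = 814 + (4*(4*100)²*(-1 - 4*100))*1180 = 814 + (4*400²*(-1 - 1*400))*1180 = 814 + (4*160000*(-1 - 400))*1180 = 814 + (4*160000*(-401))*1180 = 814 - 256640000*1180 = 814 - 302835200000 = -302835199186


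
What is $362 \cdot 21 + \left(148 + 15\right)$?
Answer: $7765$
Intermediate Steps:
$362 \cdot 21 + \left(148 + 15\right) = 7602 + 163 = 7765$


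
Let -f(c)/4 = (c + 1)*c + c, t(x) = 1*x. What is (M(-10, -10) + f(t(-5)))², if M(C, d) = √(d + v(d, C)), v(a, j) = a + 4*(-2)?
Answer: 3572 - 240*I*√7 ≈ 3572.0 - 634.98*I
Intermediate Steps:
v(a, j) = -8 + a (v(a, j) = a - 8 = -8 + a)
M(C, d) = √(-8 + 2*d) (M(C, d) = √(d + (-8 + d)) = √(-8 + 2*d))
t(x) = x
f(c) = -4*c - 4*c*(1 + c) (f(c) = -4*((c + 1)*c + c) = -4*((1 + c)*c + c) = -4*(c*(1 + c) + c) = -4*(c + c*(1 + c)) = -4*c - 4*c*(1 + c))
(M(-10, -10) + f(t(-5)))² = (√(-8 + 2*(-10)) - 4*(-5)*(2 - 5))² = (√(-8 - 20) - 4*(-5)*(-3))² = (√(-28) - 60)² = (2*I*√7 - 60)² = (-60 + 2*I*√7)²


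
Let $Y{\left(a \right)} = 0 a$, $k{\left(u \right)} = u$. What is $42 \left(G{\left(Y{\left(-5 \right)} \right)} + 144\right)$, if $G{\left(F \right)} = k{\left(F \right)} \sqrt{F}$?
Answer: $6048$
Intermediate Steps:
$Y{\left(a \right)} = 0$
$G{\left(F \right)} = F^{\frac{3}{2}}$ ($G{\left(F \right)} = F \sqrt{F} = F^{\frac{3}{2}}$)
$42 \left(G{\left(Y{\left(-5 \right)} \right)} + 144\right) = 42 \left(0^{\frac{3}{2}} + 144\right) = 42 \left(0 + 144\right) = 42 \cdot 144 = 6048$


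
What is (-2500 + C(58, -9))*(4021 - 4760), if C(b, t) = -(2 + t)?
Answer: 1842327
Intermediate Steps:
C(b, t) = -2 - t
(-2500 + C(58, -9))*(4021 - 4760) = (-2500 + (-2 - 1*(-9)))*(4021 - 4760) = (-2500 + (-2 + 9))*(-739) = (-2500 + 7)*(-739) = -2493*(-739) = 1842327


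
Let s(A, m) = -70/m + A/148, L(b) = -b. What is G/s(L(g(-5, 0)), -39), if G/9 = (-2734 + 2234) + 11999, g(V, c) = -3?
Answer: 597350052/10477 ≈ 57015.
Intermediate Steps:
G = 103491 (G = 9*((-2734 + 2234) + 11999) = 9*(-500 + 11999) = 9*11499 = 103491)
s(A, m) = -70/m + A/148 (s(A, m) = -70/m + A*(1/148) = -70/m + A/148)
G/s(L(g(-5, 0)), -39) = 103491/(-70/(-39) + (-1*(-3))/148) = 103491/(-70*(-1/39) + (1/148)*3) = 103491/(70/39 + 3/148) = 103491/(10477/5772) = 103491*(5772/10477) = 597350052/10477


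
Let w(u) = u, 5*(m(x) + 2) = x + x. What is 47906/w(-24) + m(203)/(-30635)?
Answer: -333545957/167100 ≈ -1996.1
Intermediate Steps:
m(x) = -2 + 2*x/5 (m(x) = -2 + (x + x)/5 = -2 + (2*x)/5 = -2 + 2*x/5)
47906/w(-24) + m(203)/(-30635) = 47906/(-24) + (-2 + (⅖)*203)/(-30635) = 47906*(-1/24) + (-2 + 406/5)*(-1/30635) = -23953/12 + (396/5)*(-1/30635) = -23953/12 - 36/13925 = -333545957/167100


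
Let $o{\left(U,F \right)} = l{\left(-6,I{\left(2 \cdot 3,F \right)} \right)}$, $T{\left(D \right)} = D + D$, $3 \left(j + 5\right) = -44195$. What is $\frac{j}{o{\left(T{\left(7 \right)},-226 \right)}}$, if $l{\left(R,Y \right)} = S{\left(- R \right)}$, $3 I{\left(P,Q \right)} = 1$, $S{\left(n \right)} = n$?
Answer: $- \frac{22105}{9} \approx -2456.1$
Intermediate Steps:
$j = - \frac{44210}{3}$ ($j = -5 + \frac{1}{3} \left(-44195\right) = -5 - \frac{44195}{3} = - \frac{44210}{3} \approx -14737.0$)
$I{\left(P,Q \right)} = \frac{1}{3}$ ($I{\left(P,Q \right)} = \frac{1}{3} \cdot 1 = \frac{1}{3}$)
$T{\left(D \right)} = 2 D$
$l{\left(R,Y \right)} = - R$
$o{\left(U,F \right)} = 6$ ($o{\left(U,F \right)} = \left(-1\right) \left(-6\right) = 6$)
$\frac{j}{o{\left(T{\left(7 \right)},-226 \right)}} = - \frac{44210}{3 \cdot 6} = \left(- \frac{44210}{3}\right) \frac{1}{6} = - \frac{22105}{9}$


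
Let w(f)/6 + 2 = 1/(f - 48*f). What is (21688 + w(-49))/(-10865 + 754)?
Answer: -49919834/23285633 ≈ -2.1438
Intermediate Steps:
w(f) = -12 - 6/(47*f) (w(f) = -12 + 6/(f - 48*f) = -12 + 6/((-47*f)) = -12 + 6*(-1/(47*f)) = -12 - 6/(47*f))
(21688 + w(-49))/(-10865 + 754) = (21688 + (-12 - 6/47/(-49)))/(-10865 + 754) = (21688 + (-12 - 6/47*(-1/49)))/(-10111) = (21688 + (-12 + 6/2303))*(-1/10111) = (21688 - 27630/2303)*(-1/10111) = (49919834/2303)*(-1/10111) = -49919834/23285633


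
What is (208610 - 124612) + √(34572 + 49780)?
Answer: 83998 + 8*√1318 ≈ 84289.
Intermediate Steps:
(208610 - 124612) + √(34572 + 49780) = 83998 + √84352 = 83998 + 8*√1318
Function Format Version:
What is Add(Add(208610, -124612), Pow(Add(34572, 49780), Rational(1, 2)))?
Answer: Add(83998, Mul(8, Pow(1318, Rational(1, 2)))) ≈ 84289.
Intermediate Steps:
Add(Add(208610, -124612), Pow(Add(34572, 49780), Rational(1, 2))) = Add(83998, Pow(84352, Rational(1, 2))) = Add(83998, Mul(8, Pow(1318, Rational(1, 2))))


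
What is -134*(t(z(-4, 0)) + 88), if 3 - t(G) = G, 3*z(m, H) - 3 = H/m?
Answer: -12060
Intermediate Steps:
z(m, H) = 1 + H/(3*m) (z(m, H) = 1 + (H/m)/3 = 1 + H/(3*m))
t(G) = 3 - G
-134*(t(z(-4, 0)) + 88) = -134*((3 - (-4 + (⅓)*0)/(-4)) + 88) = -134*((3 - (-1)*(-4 + 0)/4) + 88) = -134*((3 - (-1)*(-4)/4) + 88) = -134*((3 - 1*1) + 88) = -134*((3 - 1) + 88) = -134*(2 + 88) = -134*90 = -12060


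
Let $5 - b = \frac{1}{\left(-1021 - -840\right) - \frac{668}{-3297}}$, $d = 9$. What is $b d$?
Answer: $\frac{26853678}{596089} \approx 45.05$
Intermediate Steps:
$b = \frac{2983742}{596089}$ ($b = 5 - \frac{1}{\left(-1021 - -840\right) - \frac{668}{-3297}} = 5 - \frac{1}{\left(-1021 + 840\right) - - \frac{668}{3297}} = 5 - \frac{1}{-181 + \frac{668}{3297}} = 5 - \frac{1}{- \frac{596089}{3297}} = 5 - - \frac{3297}{596089} = 5 + \frac{3297}{596089} = \frac{2983742}{596089} \approx 5.0055$)
$b d = \frac{2983742}{596089} \cdot 9 = \frac{26853678}{596089}$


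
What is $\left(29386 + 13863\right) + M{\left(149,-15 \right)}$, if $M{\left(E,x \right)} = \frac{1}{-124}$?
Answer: $\frac{5362875}{124} \approx 43249.0$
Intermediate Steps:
$M{\left(E,x \right)} = - \frac{1}{124}$
$\left(29386 + 13863\right) + M{\left(149,-15 \right)} = \left(29386 + 13863\right) - \frac{1}{124} = 43249 - \frac{1}{124} = \frac{5362875}{124}$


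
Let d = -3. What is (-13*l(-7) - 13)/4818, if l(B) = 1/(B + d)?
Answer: -39/16060 ≈ -0.0024284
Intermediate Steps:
l(B) = 1/(-3 + B) (l(B) = 1/(B - 3) = 1/(-3 + B))
(-13*l(-7) - 13)/4818 = (-13/(-3 - 7) - 13)/4818 = (-13/(-10) - 13)*(1/4818) = (-13*(-⅒) - 13)*(1/4818) = (13/10 - 13)*(1/4818) = -117/10*1/4818 = -39/16060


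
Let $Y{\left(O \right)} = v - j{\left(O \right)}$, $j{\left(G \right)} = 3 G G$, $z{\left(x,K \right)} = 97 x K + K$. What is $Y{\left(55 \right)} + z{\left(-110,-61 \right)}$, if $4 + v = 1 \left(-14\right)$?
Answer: $641716$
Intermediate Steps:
$z{\left(x,K \right)} = K + 97 K x$ ($z{\left(x,K \right)} = 97 K x + K = K + 97 K x$)
$j{\left(G \right)} = 3 G^{2}$
$v = -18$ ($v = -4 + 1 \left(-14\right) = -4 - 14 = -18$)
$Y{\left(O \right)} = -18 - 3 O^{2}$
$Y{\left(55 \right)} + z{\left(-110,-61 \right)} = \left(-18 - 3 \cdot 55^{2}\right) - 61 \left(1 + 97 \left(-110\right)\right) = \left(-18 - 9075\right) - 61 \left(1 - 10670\right) = \left(-18 - 9075\right) - -650809 = -9093 + 650809 = 641716$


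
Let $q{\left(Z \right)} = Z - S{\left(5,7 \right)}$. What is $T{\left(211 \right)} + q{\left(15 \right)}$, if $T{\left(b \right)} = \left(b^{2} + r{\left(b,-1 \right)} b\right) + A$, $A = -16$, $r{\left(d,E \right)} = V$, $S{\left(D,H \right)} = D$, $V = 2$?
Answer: $44937$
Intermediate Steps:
$r{\left(d,E \right)} = 2$
$q{\left(Z \right)} = -5 + Z$ ($q{\left(Z \right)} = Z - 5 = -5 + Z$)
$T{\left(b \right)} = -16 + b^{2} + 2 b$ ($T{\left(b \right)} = \left(b^{2} + 2 b\right) - 16 = -16 + b^{2} + 2 b$)
$T{\left(211 \right)} + q{\left(15 \right)} = \left(-16 + 211^{2} + 2 \cdot 211\right) + \left(-5 + 15\right) = \left(-16 + 44521 + 422\right) + 10 = 44927 + 10 = 44937$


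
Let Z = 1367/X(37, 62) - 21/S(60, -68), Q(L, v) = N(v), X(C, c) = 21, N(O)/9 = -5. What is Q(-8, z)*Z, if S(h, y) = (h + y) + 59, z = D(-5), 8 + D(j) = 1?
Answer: -346380/119 ≈ -2910.8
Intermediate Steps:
N(O) = -45 (N(O) = 9*(-5) = -45)
D(j) = -7 (D(j) = -8 + 1 = -7)
z = -7
S(h, y) = 59 + h + y
Q(L, v) = -45
Z = 23092/357 (Z = 1367/21 - 21/(59 + 60 - 68) = 1367*(1/21) - 21/51 = 1367/21 - 21*1/51 = 1367/21 - 7/17 = 23092/357 ≈ 64.683)
Q(-8, z)*Z = -45*23092/357 = -346380/119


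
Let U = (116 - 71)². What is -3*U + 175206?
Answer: 169131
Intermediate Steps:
U = 2025 (U = 45² = 2025)
-3*U + 175206 = -3*2025 + 175206 = -6075 + 175206 = 169131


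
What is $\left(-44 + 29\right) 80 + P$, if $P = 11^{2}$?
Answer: $-1079$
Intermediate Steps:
$P = 121$
$\left(-44 + 29\right) 80 + P = \left(-44 + 29\right) 80 + 121 = \left(-15\right) 80 + 121 = -1200 + 121 = -1079$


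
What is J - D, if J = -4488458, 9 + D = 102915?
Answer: -4591364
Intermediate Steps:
D = 102906 (D = -9 + 102915 = 102906)
J - D = -4488458 - 1*102906 = -4488458 - 102906 = -4591364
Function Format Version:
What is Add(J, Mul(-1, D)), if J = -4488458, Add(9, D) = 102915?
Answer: -4591364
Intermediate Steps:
D = 102906 (D = Add(-9, 102915) = 102906)
Add(J, Mul(-1, D)) = Add(-4488458, Mul(-1, 102906)) = Add(-4488458, -102906) = -4591364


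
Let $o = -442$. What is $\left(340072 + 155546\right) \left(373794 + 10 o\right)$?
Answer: $183068403132$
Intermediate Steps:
$\left(340072 + 155546\right) \left(373794 + 10 o\right) = \left(340072 + 155546\right) \left(373794 + 10 \left(-442\right)\right) = 495618 \left(373794 - 4420\right) = 495618 \cdot 369374 = 183068403132$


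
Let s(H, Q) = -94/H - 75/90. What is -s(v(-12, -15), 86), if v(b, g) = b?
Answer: -7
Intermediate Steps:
s(H, Q) = -⅚ - 94/H (s(H, Q) = -94/H - 75*1/90 = -94/H - ⅚ = -⅚ - 94/H)
-s(v(-12, -15), 86) = -(-⅚ - 94/(-12)) = -(-⅚ - 94*(-1/12)) = -(-⅚ + 47/6) = -1*7 = -7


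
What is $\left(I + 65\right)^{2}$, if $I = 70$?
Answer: $18225$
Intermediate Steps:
$\left(I + 65\right)^{2} = \left(70 + 65\right)^{2} = 135^{2} = 18225$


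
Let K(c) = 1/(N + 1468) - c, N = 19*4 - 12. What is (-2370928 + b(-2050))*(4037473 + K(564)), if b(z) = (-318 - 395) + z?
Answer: -14680197830007999/1532 ≈ -9.5824e+12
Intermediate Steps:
N = 64 (N = 76 - 12 = 64)
b(z) = -713 + z
K(c) = 1/1532 - c (K(c) = 1/(64 + 1468) - c = 1/1532 - c)
(-2370928 + b(-2050))*(4037473 + K(564)) = (-2370928 + (-713 - 2050))*(4037473 + (1/1532 - 1*564)) = (-2370928 - 2763)*(4037473 + (1/1532 - 564)) = -2373691*(4037473 - 864047/1532) = -2373691*6184544589/1532 = -14680197830007999/1532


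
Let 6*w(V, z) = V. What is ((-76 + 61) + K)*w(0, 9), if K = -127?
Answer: 0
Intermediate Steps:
w(V, z) = V/6
((-76 + 61) + K)*w(0, 9) = ((-76 + 61) - 127)*((⅙)*0) = (-15 - 127)*0 = -142*0 = 0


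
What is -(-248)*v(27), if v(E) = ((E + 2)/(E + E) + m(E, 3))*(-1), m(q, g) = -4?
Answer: 23188/27 ≈ 858.81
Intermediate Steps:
v(E) = 4 - (2 + E)/(2*E) (v(E) = ((E + 2)/(E + E) - 4)*(-1) = ((2 + E)/((2*E)) - 4)*(-1) = ((2 + E)*(1/(2*E)) - 4)*(-1) = ((2 + E)/(2*E) - 4)*(-1) = (-4 + (2 + E)/(2*E))*(-1) = 4 - (2 + E)/(2*E))
-(-248)*v(27) = -(-248)*(7/2 - 1/27) = -(-248)*187/54 = -1*(-23188/27) = 23188/27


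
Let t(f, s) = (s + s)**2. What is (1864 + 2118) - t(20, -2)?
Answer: 3966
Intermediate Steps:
t(f, s) = 4*s**2 (t(f, s) = (2*s)**2 = 4*s**2)
(1864 + 2118) - t(20, -2) = (1864 + 2118) - 4*(-2)**2 = 3982 - 4*4 = 3982 - 1*16 = 3982 - 16 = 3966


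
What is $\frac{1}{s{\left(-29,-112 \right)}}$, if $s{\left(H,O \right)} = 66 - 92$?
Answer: $- \frac{1}{26} \approx -0.038462$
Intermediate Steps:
$s{\left(H,O \right)} = -26$ ($s{\left(H,O \right)} = 66 - 92 = -26$)
$\frac{1}{s{\left(-29,-112 \right)}} = \frac{1}{-26} = - \frac{1}{26}$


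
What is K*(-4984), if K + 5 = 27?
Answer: -109648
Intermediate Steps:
K = 22 (K = -5 + 27 = 22)
K*(-4984) = 22*(-4984) = -109648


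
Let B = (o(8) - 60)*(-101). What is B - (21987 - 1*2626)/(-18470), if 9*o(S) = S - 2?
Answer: 332111743/55410 ≈ 5993.7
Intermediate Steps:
o(S) = -2/9 + S/9 (o(S) = (S - 2)/9 = (-2 + S)/9 = -2/9 + S/9)
B = 17978/3 (B = ((-2/9 + (⅑)*8) - 60)*(-101) = ((-2/9 + 8/9) - 60)*(-101) = (⅔ - 60)*(-101) = -178/3*(-101) = 17978/3 ≈ 5992.7)
B - (21987 - 1*2626)/(-18470) = 17978/3 - (21987 - 1*2626)/(-18470) = 17978/3 - (21987 - 2626)*(-1)/18470 = 17978/3 - 19361*(-1)/18470 = 17978/3 - 1*(-19361/18470) = 17978/3 + 19361/18470 = 332111743/55410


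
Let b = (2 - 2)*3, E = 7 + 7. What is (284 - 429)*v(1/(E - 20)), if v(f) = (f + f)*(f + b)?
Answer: -145/18 ≈ -8.0556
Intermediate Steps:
E = 14
b = 0 (b = 0*3 = 0)
v(f) = 2*f**2 (v(f) = (f + f)*(f + 0) = (2*f)*f = 2*f**2)
(284 - 429)*v(1/(E - 20)) = (284 - 429)*(2*(1/(14 - 20))**2) = -290*(1/(-6))**2 = -290*(-1/6)**2 = -290/36 = -145*1/18 = -145/18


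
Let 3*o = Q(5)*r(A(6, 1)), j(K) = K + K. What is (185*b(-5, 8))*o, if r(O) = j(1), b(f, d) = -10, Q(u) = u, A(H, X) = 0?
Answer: -18500/3 ≈ -6166.7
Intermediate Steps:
j(K) = 2*K
r(O) = 2 (r(O) = 2*1 = 2)
o = 10/3 (o = (5*2)/3 = (1/3)*10 = 10/3 ≈ 3.3333)
(185*b(-5, 8))*o = (185*(-10))*(10/3) = -1850*10/3 = -18500/3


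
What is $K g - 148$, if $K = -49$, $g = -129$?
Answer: $6173$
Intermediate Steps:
$K g - 148 = \left(-49\right) \left(-129\right) - 148 = 6321 - 148 = 6173$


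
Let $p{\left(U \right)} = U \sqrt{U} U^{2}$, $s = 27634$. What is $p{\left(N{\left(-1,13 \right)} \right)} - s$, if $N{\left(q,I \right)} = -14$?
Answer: $-27634 - 2744 i \sqrt{14} \approx -27634.0 - 10267.0 i$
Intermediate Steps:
$p{\left(U \right)} = U^{\frac{7}{2}}$ ($p{\left(U \right)} = U^{\frac{3}{2}} U^{2} = U^{\frac{7}{2}}$)
$p{\left(N{\left(-1,13 \right)} \right)} - s = \left(-14\right)^{\frac{7}{2}} - 27634 = - 2744 i \sqrt{14} - 27634 = -27634 - 2744 i \sqrt{14}$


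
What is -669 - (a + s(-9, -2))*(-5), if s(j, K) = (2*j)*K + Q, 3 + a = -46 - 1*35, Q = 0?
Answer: -909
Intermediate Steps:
a = -84 (a = -3 + (-46 - 1*35) = -3 + (-46 - 35) = -3 - 81 = -84)
s(j, K) = 2*K*j (s(j, K) = (2*j)*K + 0 = 2*K*j + 0 = 2*K*j)
-669 - (a + s(-9, -2))*(-5) = -669 - (-84 + 2*(-2)*(-9))*(-5) = -669 - (-84 + 36)*(-5) = -669 - (-48)*(-5) = -669 - 1*240 = -669 - 240 = -909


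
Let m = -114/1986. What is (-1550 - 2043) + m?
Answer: -1189302/331 ≈ -3593.1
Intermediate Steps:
m = -19/331 (m = -114*1/1986 = -19/331 ≈ -0.057402)
(-1550 - 2043) + m = (-1550 - 2043) - 19/331 = -3593 - 19/331 = -1189302/331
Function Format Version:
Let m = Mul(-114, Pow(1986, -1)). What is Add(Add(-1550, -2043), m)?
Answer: Rational(-1189302, 331) ≈ -3593.1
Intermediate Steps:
m = Rational(-19, 331) (m = Mul(-114, Rational(1, 1986)) = Rational(-19, 331) ≈ -0.057402)
Add(Add(-1550, -2043), m) = Add(Add(-1550, -2043), Rational(-19, 331)) = Add(-3593, Rational(-19, 331)) = Rational(-1189302, 331)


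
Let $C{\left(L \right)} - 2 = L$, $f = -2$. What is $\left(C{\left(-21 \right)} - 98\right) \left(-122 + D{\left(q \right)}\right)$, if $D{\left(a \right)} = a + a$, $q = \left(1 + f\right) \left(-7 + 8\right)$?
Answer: $14508$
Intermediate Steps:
$C{\left(L \right)} = 2 + L$
$q = -1$ ($q = \left(1 - 2\right) \left(-7 + 8\right) = \left(-1\right) 1 = -1$)
$D{\left(a \right)} = 2 a$
$\left(C{\left(-21 \right)} - 98\right) \left(-122 + D{\left(q \right)}\right) = \left(\left(2 - 21\right) - 98\right) \left(-122 + 2 \left(-1\right)\right) = \left(-19 - 98\right) \left(-122 - 2\right) = \left(-117\right) \left(-124\right) = 14508$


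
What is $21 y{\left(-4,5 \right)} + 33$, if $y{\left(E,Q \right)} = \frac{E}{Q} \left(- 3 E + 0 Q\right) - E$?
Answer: $- \frac{423}{5} \approx -84.6$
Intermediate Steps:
$y{\left(E,Q \right)} = - E - \frac{3 E^{2}}{Q}$ ($y{\left(E,Q \right)} = \frac{E}{Q} \left(- 3 E + 0\right) - E = \frac{E}{Q} \left(- 3 E\right) - E = - \frac{3 E^{2}}{Q} - E = - E - \frac{3 E^{2}}{Q}$)
$21 y{\left(-4,5 \right)} + 33 = 21 \left(\left(-1\right) \left(-4\right) \frac{1}{5} \left(5 + 3 \left(-4\right)\right)\right) + 33 = 21 \left(\left(-1\right) \left(-4\right) \frac{1}{5} \left(5 - 12\right)\right) + 33 = 21 \left(\left(-1\right) \left(-4\right) \frac{1}{5} \left(-7\right)\right) + 33 = 21 \left(- \frac{28}{5}\right) + 33 = - \frac{588}{5} + 33 = - \frac{423}{5}$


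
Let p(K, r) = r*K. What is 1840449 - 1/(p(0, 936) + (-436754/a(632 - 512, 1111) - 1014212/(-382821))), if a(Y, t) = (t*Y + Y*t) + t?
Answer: 192064874582520351/104357674178 ≈ 1.8404e+6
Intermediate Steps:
p(K, r) = K*r
a(Y, t) = t + 2*Y*t (a(Y, t) = (Y*t + Y*t) + t = 2*Y*t + t = t + 2*Y*t)
1840449 - 1/(p(0, 936) + (-436754/a(632 - 512, 1111) - 1014212/(-382821))) = 1840449 - 1/(0*936 + (-436754*1/(1111*(1 + 2*(632 - 512))) - 1014212/(-382821))) = 1840449 - 1/(0 + (-436754*1/(1111*(1 + 2*120)) - 1014212*(-1/382821))) = 1840449 - 1/(0 + (-436754*1/(1111*(1 + 240)) + 1014212/382821)) = 1840449 - 1/(0 + (-436754/(1111*241) + 1014212/382821)) = 1840449 - 1/(0 + (-436754/267751 + 1014212/382821)) = 1840449 - 1/(0 + 104357674178/102500705571) = 1840449 - 1/104357674178/102500705571 = 1840449 - 1*102500705571/104357674178 = 1840449 - 102500705571/104357674178 = 192064874582520351/104357674178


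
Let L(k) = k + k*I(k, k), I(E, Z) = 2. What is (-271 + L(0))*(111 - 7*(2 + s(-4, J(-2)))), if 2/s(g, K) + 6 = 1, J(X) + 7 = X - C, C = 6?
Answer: -135229/5 ≈ -27046.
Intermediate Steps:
J(X) = -13 + X (J(X) = -7 + (X - 1*6) = -7 + (X - 6) = -7 + (-6 + X) = -13 + X)
s(g, K) = -2/5 (s(g, K) = 2/(-6 + 1) = 2/(-5) = 2*(-1/5) = -2/5)
L(k) = 3*k (L(k) = k + k*2 = k + 2*k = 3*k)
(-271 + L(0))*(111 - 7*(2 + s(-4, J(-2)))) = (-271 + 3*0)*(111 - 7*(2 - 2/5)) = (-271 + 0)*(111 - 7*8/5) = -271*(111 - 56/5) = -271*499/5 = -135229/5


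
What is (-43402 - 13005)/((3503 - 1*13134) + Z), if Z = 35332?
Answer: -4339/1977 ≈ -2.1947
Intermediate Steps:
(-43402 - 13005)/((3503 - 1*13134) + Z) = (-43402 - 13005)/((3503 - 1*13134) + 35332) = -56407/((3503 - 13134) + 35332) = -56407/(-9631 + 35332) = -56407/25701 = -56407*1/25701 = -4339/1977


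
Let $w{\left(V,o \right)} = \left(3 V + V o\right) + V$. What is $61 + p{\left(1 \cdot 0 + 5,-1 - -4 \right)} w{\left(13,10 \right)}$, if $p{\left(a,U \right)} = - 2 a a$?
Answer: $-9039$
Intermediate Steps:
$w{\left(V,o \right)} = 4 V + V o$
$p{\left(a,U \right)} = - 2 a^{2}$
$61 + p{\left(1 \cdot 0 + 5,-1 - -4 \right)} w{\left(13,10 \right)} = 61 + - 2 \left(1 \cdot 0 + 5\right)^{2} \cdot 13 \left(4 + 10\right) = 61 + - 2 \left(0 + 5\right)^{2} \cdot 13 \cdot 14 = 61 + - 2 \cdot 5^{2} \cdot 182 = 61 + \left(-2\right) 25 \cdot 182 = 61 - 9100 = -9039$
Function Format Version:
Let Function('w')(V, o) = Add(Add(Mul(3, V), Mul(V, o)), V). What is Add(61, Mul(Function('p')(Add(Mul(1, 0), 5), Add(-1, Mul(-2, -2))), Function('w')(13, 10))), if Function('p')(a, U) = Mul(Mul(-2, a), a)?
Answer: -9039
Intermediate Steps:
Function('w')(V, o) = Add(Mul(4, V), Mul(V, o))
Function('p')(a, U) = Mul(-2, Pow(a, 2))
Add(61, Mul(Function('p')(Add(Mul(1, 0), 5), Add(-1, Mul(-2, -2))), Function('w')(13, 10))) = Add(61, Mul(Mul(-2, Pow(Add(Mul(1, 0), 5), 2)), Mul(13, Add(4, 10)))) = Add(61, Mul(Mul(-2, Pow(Add(0, 5), 2)), Mul(13, 14))) = Add(61, Mul(Mul(-2, Pow(5, 2)), 182)) = Add(61, Mul(Mul(-2, 25), 182)) = Add(61, Mul(-50, 182)) = Add(61, -9100) = -9039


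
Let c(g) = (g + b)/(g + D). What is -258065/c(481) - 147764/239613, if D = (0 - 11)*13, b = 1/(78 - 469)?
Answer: -1713231455487/9447383 ≈ -1.8134e+5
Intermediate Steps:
b = -1/391 (b = 1/(-391) = -1/391 ≈ -0.0025575)
D = -143 (D = -11*13 = -143)
c(g) = (-1/391 + g)/(-143 + g) (c(g) = (g - 1/391)/(g - 143) = (-1/391 + g)/(-143 + g))
-258065/c(481) - 147764/239613 = -258065*(-143 + 481)/(-1/391 + 481) - 147764/239613 = -258065/((188070/391)/338) - 147764*1/239613 = -258065/((1/338)*(188070/391)) - 2788/4521 = -258065/94035/66079 - 2788/4521 = -258065*66079/94035 - 2788/4521 = -3410535427/18807 - 2788/4521 = -1713231455487/9447383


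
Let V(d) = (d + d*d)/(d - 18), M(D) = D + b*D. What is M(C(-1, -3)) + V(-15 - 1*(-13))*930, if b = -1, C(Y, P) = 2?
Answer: -93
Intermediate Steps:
M(D) = 0 (M(D) = D - D = 0)
V(d) = (d + d²)/(-18 + d)
M(C(-1, -3)) + V(-15 - 1*(-13))*930 = 0 + ((-15 - 1*(-13))*(1 + (-15 - 1*(-13)))/(-18 + (-15 - 1*(-13))))*930 = 0 + ((-15 + 13)*(1 + (-15 + 13))/(-18 + (-15 + 13)))*930 = 0 - 2*(1 - 2)/(-18 - 2)*930 = 0 - 2*(-1)/(-20)*930 = 0 - 2*(-1/20)*(-1)*930 = 0 - ⅒*930 = 0 - 93 = -93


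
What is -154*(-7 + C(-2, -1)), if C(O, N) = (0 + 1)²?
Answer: 924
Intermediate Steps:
C(O, N) = 1 (C(O, N) = 1² = 1)
-154*(-7 + C(-2, -1)) = -154*(-7 + 1) = -154*(-6) = 924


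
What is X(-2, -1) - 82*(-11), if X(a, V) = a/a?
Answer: 903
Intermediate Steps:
X(a, V) = 1
X(-2, -1) - 82*(-11) = 1 - 82*(-11) = 1 + 902 = 903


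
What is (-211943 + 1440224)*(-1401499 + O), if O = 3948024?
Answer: 3127848273525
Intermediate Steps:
(-211943 + 1440224)*(-1401499 + O) = (-211943 + 1440224)*(-1401499 + 3948024) = 1228281*2546525 = 3127848273525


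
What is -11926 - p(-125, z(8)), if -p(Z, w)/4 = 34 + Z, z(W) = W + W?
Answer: -12290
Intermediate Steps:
z(W) = 2*W
p(Z, w) = -136 - 4*Z (p(Z, w) = -4*(34 + Z) = -136 - 4*Z)
-11926 - p(-125, z(8)) = -11926 - (-136 - 4*(-125)) = -11926 - (-136 + 500) = -11926 - 1*364 = -11926 - 364 = -12290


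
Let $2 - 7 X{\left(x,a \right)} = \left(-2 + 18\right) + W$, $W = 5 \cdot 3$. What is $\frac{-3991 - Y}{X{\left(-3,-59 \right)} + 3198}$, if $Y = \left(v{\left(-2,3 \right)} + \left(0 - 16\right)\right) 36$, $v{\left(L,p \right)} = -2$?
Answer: $- \frac{23401}{22357} \approx -1.0467$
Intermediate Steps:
$W = 15$
$X{\left(x,a \right)} = - \frac{29}{7}$ ($X{\left(x,a \right)} = \frac{2}{7} - \frac{\left(-2 + 18\right) + 15}{7} = \frac{2}{7} - \frac{16 + 15}{7} = \frac{2}{7} - \frac{31}{7} = - \frac{29}{7}$)
$Y = -648$ ($Y = \left(-2 + \left(0 - 16\right)\right) 36 = \left(-2 - 16\right) 36 = \left(-18\right) 36 = -648$)
$\frac{-3991 - Y}{X{\left(-3,-59 \right)} + 3198} = \frac{-3991 - -648}{- \frac{29}{7} + 3198} = \frac{-3991 + 648}{\frac{22357}{7}} = \left(-3343\right) \frac{7}{22357} = - \frac{23401}{22357}$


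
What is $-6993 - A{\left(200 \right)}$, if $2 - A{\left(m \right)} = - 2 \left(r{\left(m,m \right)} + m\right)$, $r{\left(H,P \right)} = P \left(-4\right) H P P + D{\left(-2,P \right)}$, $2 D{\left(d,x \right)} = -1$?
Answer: $12799992606$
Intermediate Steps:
$D{\left(d,x \right)} = - \frac{1}{2}$ ($D{\left(d,x \right)} = \frac{1}{2} \left(-1\right) = - \frac{1}{2}$)
$r{\left(H,P \right)} = - \frac{1}{2} - 4 H P^{3}$ ($r{\left(H,P \right)} = P \left(-4\right) H P P - \frac{1}{2} = - 4 P H P P - \frac{1}{2} = - 4 H P^{2} P - \frac{1}{2} = - 4 H P^{3} - \frac{1}{2} = - \frac{1}{2} - 4 H P^{3}$)
$A{\left(m \right)} = 1 - 8 m^{4} + 2 m$ ($A{\left(m \right)} = 2 - - 2 \left(\left(- \frac{1}{2} - 4 m m^{3}\right) + m\right) = 2 - - 2 \left(\left(- \frac{1}{2} - 4 m^{4}\right) + m\right) = 2 - - 2 \left(- \frac{1}{2} + m - 4 m^{4}\right) = 2 - \left(1 - 2 m + 8 m^{4}\right) = 1 - 8 m^{4} + 2 m$)
$-6993 - A{\left(200 \right)} = -6993 - \left(1 - 8 \cdot 200^{4} + 2 \cdot 200\right) = -6993 - \left(1 - 12800000000 + 400\right) = -6993 - -12799999599 = -6993 + 12799999599 = 12799992606$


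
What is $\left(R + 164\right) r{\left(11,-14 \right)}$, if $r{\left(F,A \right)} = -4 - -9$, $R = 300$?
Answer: $2320$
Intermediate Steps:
$r{\left(F,A \right)} = 5$ ($r{\left(F,A \right)} = -4 + 9 = 5$)
$\left(R + 164\right) r{\left(11,-14 \right)} = \left(300 + 164\right) 5 = 464 \cdot 5 = 2320$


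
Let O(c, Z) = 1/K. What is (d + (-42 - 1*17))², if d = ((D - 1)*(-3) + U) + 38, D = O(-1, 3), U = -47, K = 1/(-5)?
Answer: 2500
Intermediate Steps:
K = -⅕ ≈ -0.20000
O(c, Z) = -5 (O(c, Z) = 1/(-⅕) = -5)
D = -5
d = 9 (d = ((-5 - 1)*(-3) - 47) + 38 = (-6*(-3) - 47) + 38 = (18 - 47) + 38 = -29 + 38 = 9)
(d + (-42 - 1*17))² = (9 + (-42 - 1*17))² = (9 + (-42 - 17))² = (9 - 59)² = (-50)² = 2500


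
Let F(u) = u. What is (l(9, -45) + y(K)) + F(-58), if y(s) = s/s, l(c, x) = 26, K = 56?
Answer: -31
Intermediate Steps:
y(s) = 1
(l(9, -45) + y(K)) + F(-58) = (26 + 1) - 58 = 27 - 58 = -31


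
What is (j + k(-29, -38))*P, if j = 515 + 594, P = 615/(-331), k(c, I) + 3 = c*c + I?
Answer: -1174035/331 ≈ -3546.9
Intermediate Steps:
k(c, I) = -3 + I + c² (k(c, I) = -3 + (c*c + I) = -3 + (c² + I) = -3 + (I + c²) = -3 + I + c²)
P = -615/331 (P = 615*(-1/331) = -615/331 ≈ -1.8580)
j = 1109
(j + k(-29, -38))*P = (1109 + (-3 - 38 + (-29)²))*(-615/331) = (1109 + (-3 - 38 + 841))*(-615/331) = (1109 + 800)*(-615/331) = 1909*(-615/331) = -1174035/331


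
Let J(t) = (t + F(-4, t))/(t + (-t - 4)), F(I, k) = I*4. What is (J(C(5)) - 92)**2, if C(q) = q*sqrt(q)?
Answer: 124029/16 + 220*sqrt(5) ≈ 8243.8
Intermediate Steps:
F(I, k) = 4*I
C(q) = q**(3/2)
J(t) = 4 - t/4 (J(t) = (t + 4*(-4))/(t + (-t - 4)) = (t - 16)/(t + (-4 - t)) = (-16 + t)/(-4) = (-16 + t)*(-1/4) = 4 - t/4)
(J(C(5)) - 92)**2 = ((4 - 5*sqrt(5)/4) - 92)**2 = (-88 - 5*sqrt(5)/4)**2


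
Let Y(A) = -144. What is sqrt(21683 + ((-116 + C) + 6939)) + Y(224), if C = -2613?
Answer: -144 + 3*sqrt(2877) ≈ 16.913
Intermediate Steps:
sqrt(21683 + ((-116 + C) + 6939)) + Y(224) = sqrt(21683 + ((-116 - 2613) + 6939)) - 144 = sqrt(21683 + (-2729 + 6939)) - 144 = sqrt(21683 + 4210) - 144 = sqrt(25893) - 144 = 3*sqrt(2877) - 144 = -144 + 3*sqrt(2877)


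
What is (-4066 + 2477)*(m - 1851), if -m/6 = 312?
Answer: 5915847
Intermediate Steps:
m = -1872 (m = -6*312 = -1872)
(-4066 + 2477)*(m - 1851) = (-4066 + 2477)*(-1872 - 1851) = -1589*(-3723) = 5915847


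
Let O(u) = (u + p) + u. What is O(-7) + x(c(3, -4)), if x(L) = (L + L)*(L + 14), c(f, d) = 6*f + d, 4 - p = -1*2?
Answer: 776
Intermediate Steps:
p = 6 (p = 4 - (-1)*2 = 4 - 1*(-2) = 4 + 2 = 6)
c(f, d) = d + 6*f
O(u) = 6 + 2*u (O(u) = (u + 6) + u = (6 + u) + u = 6 + 2*u)
x(L) = 2*L*(14 + L) (x(L) = (2*L)*(14 + L) = 2*L*(14 + L))
O(-7) + x(c(3, -4)) = (6 + 2*(-7)) + 2*(-4 + 6*3)*(14 + (-4 + 6*3)) = (6 - 14) + 2*(-4 + 18)*(14 + (-4 + 18)) = -8 + 2*14*(14 + 14) = -8 + 2*14*28 = -8 + 784 = 776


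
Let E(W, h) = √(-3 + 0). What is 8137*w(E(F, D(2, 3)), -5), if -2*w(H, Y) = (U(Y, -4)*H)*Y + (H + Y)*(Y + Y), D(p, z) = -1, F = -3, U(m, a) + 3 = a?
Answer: -203425 - 203425*I*√3/2 ≈ -2.0343e+5 - 1.7617e+5*I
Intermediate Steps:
U(m, a) = -3 + a
E(W, h) = I*√3 (E(W, h) = √(-3) = I*√3)
w(H, Y) = -Y*(H + Y) + 7*H*Y/2 (w(H, Y) = -(((-3 - 4)*H)*Y + (H + Y)*(Y + Y))/2 = -((-7*H)*Y + (H + Y)*(2*Y))/2 = -(-7*H*Y + 2*Y*(H + Y))/2 = -Y*(H + Y) + 7*H*Y/2)
8137*w(E(F, D(2, 3)), -5) = 8137*((½)*(-5)*(-2*(-5) + 5*(I*√3))) = 8137*((½)*(-5)*(10 + 5*I*√3)) = 8137*(-25 - 25*I*√3/2) = -203425 - 203425*I*√3/2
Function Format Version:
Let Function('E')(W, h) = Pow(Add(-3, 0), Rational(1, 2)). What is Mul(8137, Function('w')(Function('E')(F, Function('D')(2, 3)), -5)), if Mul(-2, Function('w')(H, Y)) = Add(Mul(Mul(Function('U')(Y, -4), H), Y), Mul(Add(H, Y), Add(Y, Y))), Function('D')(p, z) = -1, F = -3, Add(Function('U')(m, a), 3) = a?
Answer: Add(-203425, Mul(Rational(-203425, 2), I, Pow(3, Rational(1, 2)))) ≈ Add(-2.0343e+5, Mul(-1.7617e+5, I))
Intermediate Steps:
Function('U')(m, a) = Add(-3, a)
Function('E')(W, h) = Mul(I, Pow(3, Rational(1, 2))) (Function('E')(W, h) = Pow(-3, Rational(1, 2)) = Mul(I, Pow(3, Rational(1, 2))))
Function('w')(H, Y) = Add(Mul(-1, Y, Add(H, Y)), Mul(Rational(7, 2), H, Y)) (Function('w')(H, Y) = Mul(Rational(-1, 2), Add(Mul(Mul(Add(-3, -4), H), Y), Mul(Add(H, Y), Add(Y, Y)))) = Mul(Rational(-1, 2), Add(Mul(Mul(-7, H), Y), Mul(Add(H, Y), Mul(2, Y)))) = Mul(Rational(-1, 2), Add(Mul(-7, H, Y), Mul(2, Y, Add(H, Y)))) = Add(Mul(-1, Y, Add(H, Y)), Mul(Rational(7, 2), H, Y)))
Mul(8137, Function('w')(Function('E')(F, Function('D')(2, 3)), -5)) = Mul(8137, Mul(Rational(1, 2), -5, Add(Mul(-2, -5), Mul(5, Mul(I, Pow(3, Rational(1, 2))))))) = Mul(8137, Mul(Rational(1, 2), -5, Add(10, Mul(5, I, Pow(3, Rational(1, 2)))))) = Mul(8137, Add(-25, Mul(Rational(-25, 2), I, Pow(3, Rational(1, 2))))) = Add(-203425, Mul(Rational(-203425, 2), I, Pow(3, Rational(1, 2))))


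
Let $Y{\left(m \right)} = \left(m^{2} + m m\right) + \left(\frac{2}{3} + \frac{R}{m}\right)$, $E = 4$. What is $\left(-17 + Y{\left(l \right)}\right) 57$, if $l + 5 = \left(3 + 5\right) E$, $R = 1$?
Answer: $\frac{739594}{9} \approx 82177.0$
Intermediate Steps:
$l = 27$ ($l = -5 + \left(3 + 5\right) 4 = -5 + 8 \cdot 4 = -5 + 32 = 27$)
$Y{\left(m \right)} = \frac{2}{3} + \frac{1}{m} + 2 m^{2}$ ($Y{\left(m \right)} = \left(m^{2} + m m\right) + \left(\frac{2}{3} + 1 \frac{1}{m}\right) = \left(m^{2} + m^{2}\right) + \left(2 \cdot \frac{1}{3} + \frac{1}{m}\right) = 2 m^{2} + \left(\frac{2}{3} + \frac{1}{m}\right) = \frac{2}{3} + \frac{1}{m} + 2 m^{2}$)
$\left(-17 + Y{\left(l \right)}\right) 57 = \left(-17 + \left(\frac{2}{3} + \frac{1}{27} + 2 \cdot 27^{2}\right)\right) 57 = \left(-17 + \left(\frac{2}{3} + \frac{1}{27} + 2 \cdot 729\right)\right) 57 = \left(-17 + \left(\frac{2}{3} + \frac{1}{27} + 1458\right)\right) 57 = \left(-17 + \frac{39385}{27}\right) 57 = \frac{38926}{27} \cdot 57 = \frac{739594}{9}$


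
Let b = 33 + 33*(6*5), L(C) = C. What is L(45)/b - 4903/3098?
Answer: -1625453/1056418 ≈ -1.5386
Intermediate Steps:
b = 1023 (b = 33 + 33*30 = 33 + 990 = 1023)
L(45)/b - 4903/3098 = 45/1023 - 4903/3098 = 45*(1/1023) - 4903*1/3098 = 15/341 - 4903/3098 = -1625453/1056418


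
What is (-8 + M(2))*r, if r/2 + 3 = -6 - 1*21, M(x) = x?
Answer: 360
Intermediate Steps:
r = -60 (r = -6 + 2*(-6 - 1*21) = -6 + 2*(-6 - 21) = -6 + 2*(-27) = -6 - 54 = -60)
(-8 + M(2))*r = (-8 + 2)*(-60) = -6*(-60) = 360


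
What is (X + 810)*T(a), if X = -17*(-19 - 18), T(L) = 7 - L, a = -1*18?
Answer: 35975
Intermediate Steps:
a = -18
X = 629 (X = -17*(-37) = 629)
(X + 810)*T(a) = (629 + 810)*(7 - 1*(-18)) = 1439*(7 + 18) = 1439*25 = 35975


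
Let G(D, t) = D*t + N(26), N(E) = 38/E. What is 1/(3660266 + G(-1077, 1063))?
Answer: 13/32700414 ≈ 3.9755e-7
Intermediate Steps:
G(D, t) = 19/13 + D*t (G(D, t) = D*t + 38/26 = D*t + 38*(1/26) = D*t + 19/13 = 19/13 + D*t)
1/(3660266 + G(-1077, 1063)) = 1/(3660266 + (19/13 - 1077*1063)) = 1/(3660266 + (19/13 - 1144851)) = 1/(3660266 - 14883044/13) = 1/(32700414/13) = 13/32700414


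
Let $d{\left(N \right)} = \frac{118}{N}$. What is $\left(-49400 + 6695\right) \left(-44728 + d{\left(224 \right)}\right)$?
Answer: $\frac{213929715285}{112} \approx 1.9101 \cdot 10^{9}$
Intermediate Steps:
$\left(-49400 + 6695\right) \left(-44728 + d{\left(224 \right)}\right) = \left(-49400 + 6695\right) \left(-44728 + \frac{118}{224}\right) = - 42705 \left(-44728 + 118 \cdot \frac{1}{224}\right) = - 42705 \left(-44728 + \frac{59}{112}\right) = \left(-42705\right) \left(- \frac{5009477}{112}\right) = \frac{213929715285}{112}$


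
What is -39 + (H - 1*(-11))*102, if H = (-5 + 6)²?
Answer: 1185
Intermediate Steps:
H = 1 (H = 1² = 1)
-39 + (H - 1*(-11))*102 = -39 + (1 - 1*(-11))*102 = -39 + (1 + 11)*102 = -39 + 12*102 = -39 + 1224 = 1185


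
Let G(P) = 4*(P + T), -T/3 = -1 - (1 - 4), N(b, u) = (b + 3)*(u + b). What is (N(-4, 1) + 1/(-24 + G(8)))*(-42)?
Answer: -987/8 ≈ -123.38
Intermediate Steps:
N(b, u) = (3 + b)*(b + u)
T = -6 (T = -3*(-1 - (1 - 4)) = -3*(-1 - 1*(-3)) = -3*(-1 + 3) = -3*2 = -6)
G(P) = -24 + 4*P (G(P) = 4*(P - 6) = 4*(-6 + P) = -24 + 4*P)
(N(-4, 1) + 1/(-24 + G(8)))*(-42) = (((-4)² + 3*(-4) + 3*1 - 4*1) + 1/(-24 + (-24 + 4*8)))*(-42) = ((16 - 12 + 3 - 4) + 1/(-24 + (-24 + 32)))*(-42) = (3 + 1/(-24 + 8))*(-42) = (3 + 1/(-16))*(-42) = (3 - 1/16)*(-42) = (47/16)*(-42) = -987/8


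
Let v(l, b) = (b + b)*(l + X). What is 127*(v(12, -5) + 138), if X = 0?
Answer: 2286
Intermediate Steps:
v(l, b) = 2*b*l (v(l, b) = (b + b)*(l + 0) = (2*b)*l = 2*b*l)
127*(v(12, -5) + 138) = 127*(2*(-5)*12 + 138) = 127*(-120 + 138) = 127*18 = 2286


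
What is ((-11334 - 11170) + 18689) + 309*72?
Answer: 18433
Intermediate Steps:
((-11334 - 11170) + 18689) + 309*72 = (-22504 + 18689) + 22248 = -3815 + 22248 = 18433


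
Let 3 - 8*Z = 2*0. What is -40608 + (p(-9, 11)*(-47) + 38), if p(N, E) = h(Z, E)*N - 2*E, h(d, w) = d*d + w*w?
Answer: 749215/64 ≈ 11706.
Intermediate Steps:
Z = 3/8 (Z = 3/8 - 0/4 = 3/8 - ⅛*0 = 3/8 + 0 = 3/8 ≈ 0.37500)
h(d, w) = d² + w²
p(N, E) = -2*E + N*(9/64 + E²) (p(N, E) = ((3/8)² + E²)*N - 2*E = (9/64 + E²)*N - 2*E = N*(9/64 + E²) - 2*E = -2*E + N*(9/64 + E²))
-40608 + (p(-9, 11)*(-47) + 38) = -40608 + ((-2*11 + (1/64)*(-9)*(9 + 64*11²))*(-47) + 38) = -40608 + ((-22 + (1/64)*(-9)*(9 + 64*121))*(-47) + 38) = -40608 + ((-22 + (1/64)*(-9)*(9 + 7744))*(-47) + 38) = -40608 + ((-22 + (1/64)*(-9)*7753)*(-47) + 38) = -40608 + ((-22 - 69777/64)*(-47) + 38) = -40608 + (-71185/64*(-47) + 38) = -40608 + (3345695/64 + 38) = -40608 + 3348127/64 = 749215/64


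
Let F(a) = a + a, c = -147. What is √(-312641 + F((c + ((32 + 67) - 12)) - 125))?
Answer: 3*I*√34779 ≈ 559.47*I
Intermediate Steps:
F(a) = 2*a
√(-312641 + F((c + ((32 + 67) - 12)) - 125)) = √(-312641 + 2*((-147 + ((32 + 67) - 12)) - 125)) = √(-312641 + 2*((-147 + (99 - 12)) - 125)) = √(-312641 + 2*((-147 + 87) - 125)) = √(-312641 + 2*(-60 - 125)) = √(-312641 + 2*(-185)) = √(-312641 - 370) = √(-313011) = 3*I*√34779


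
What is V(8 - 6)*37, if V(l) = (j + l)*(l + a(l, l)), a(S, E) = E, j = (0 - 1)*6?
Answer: -592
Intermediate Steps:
j = -6 (j = -1*6 = -6)
V(l) = 2*l*(-6 + l) (V(l) = (-6 + l)*(l + l) = (-6 + l)*(2*l) = 2*l*(-6 + l))
V(8 - 6)*37 = (2*(8 - 6)*(-6 + (8 - 6)))*37 = (2*2*(-6 + 2))*37 = (2*2*(-4))*37 = -16*37 = -592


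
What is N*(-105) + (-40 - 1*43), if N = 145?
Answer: -15308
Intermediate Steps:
N*(-105) + (-40 - 1*43) = 145*(-105) + (-40 - 1*43) = -15225 + (-40 - 43) = -15225 - 83 = -15308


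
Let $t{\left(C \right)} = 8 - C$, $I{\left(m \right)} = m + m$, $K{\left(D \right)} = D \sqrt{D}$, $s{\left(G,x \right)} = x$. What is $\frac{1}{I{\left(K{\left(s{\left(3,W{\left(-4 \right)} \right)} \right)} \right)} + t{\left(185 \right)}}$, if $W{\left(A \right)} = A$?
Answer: $- \frac{177}{31585} + \frac{16 i}{31585} \approx -0.0056039 + 0.00050657 i$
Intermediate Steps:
$K{\left(D \right)} = D^{\frac{3}{2}}$
$I{\left(m \right)} = 2 m$
$\frac{1}{I{\left(K{\left(s{\left(3,W{\left(-4 \right)} \right)} \right)} \right)} + t{\left(185 \right)}} = \frac{1}{2 \left(-4\right)^{\frac{3}{2}} + \left(8 - 185\right)} = \frac{1}{2 \left(- 8 i\right) + \left(8 - 185\right)} = \frac{1}{- 16 i - 177} = \frac{1}{-177 - 16 i} = \frac{-177 + 16 i}{31585}$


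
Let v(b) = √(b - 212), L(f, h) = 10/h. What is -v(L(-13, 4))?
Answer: -I*√838/2 ≈ -14.474*I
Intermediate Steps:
v(b) = √(-212 + b)
-v(L(-13, 4)) = -√(-212 + 10/4) = -√(-212 + 10*(¼)) = -√(-212 + 5/2) = -√(-419/2) = -I*√838/2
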